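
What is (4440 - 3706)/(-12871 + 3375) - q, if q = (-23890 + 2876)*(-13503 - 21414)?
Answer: -3483825239191/4748 ≈ -7.3375e+8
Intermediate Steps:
q = 733745838 (q = -21014*(-34917) = 733745838)
(4440 - 3706)/(-12871 + 3375) - q = (4440 - 3706)/(-12871 + 3375) - 1*733745838 = 734/(-9496) - 733745838 = 734*(-1/9496) - 733745838 = -367/4748 - 733745838 = -3483825239191/4748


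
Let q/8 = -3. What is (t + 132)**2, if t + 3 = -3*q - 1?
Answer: 40000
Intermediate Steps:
q = -24 (q = 8*(-3) = -24)
t = 68 (t = -3 + (-3*(-24) - 1) = -3 + (72 - 1) = -3 + 71 = 68)
(t + 132)**2 = (68 + 132)**2 = 200**2 = 40000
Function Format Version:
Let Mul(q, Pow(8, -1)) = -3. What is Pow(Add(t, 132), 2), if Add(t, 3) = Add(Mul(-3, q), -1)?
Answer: 40000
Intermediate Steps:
q = -24 (q = Mul(8, -3) = -24)
t = 68 (t = Add(-3, Add(Mul(-3, -24), -1)) = Add(-3, Add(72, -1)) = Add(-3, 71) = 68)
Pow(Add(t, 132), 2) = Pow(Add(68, 132), 2) = Pow(200, 2) = 40000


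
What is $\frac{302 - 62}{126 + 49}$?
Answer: $\frac{48}{35} \approx 1.3714$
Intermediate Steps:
$\frac{302 - 62}{126 + 49} = \frac{302 - 62}{175} = 240 \cdot \frac{1}{175} = \frac{48}{35}$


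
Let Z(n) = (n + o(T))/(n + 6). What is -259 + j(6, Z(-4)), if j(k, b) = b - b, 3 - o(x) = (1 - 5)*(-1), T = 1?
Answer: -259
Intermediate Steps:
o(x) = -1 (o(x) = 3 - (1 - 5)*(-1) = 3 - (-4)*(-1) = 3 - 1*4 = 3 - 4 = -1)
Z(n) = (-1 + n)/(6 + n) (Z(n) = (n - 1)/(n + 6) = (-1 + n)/(6 + n))
j(k, b) = 0
-259 + j(6, Z(-4)) = -259 + 0 = -259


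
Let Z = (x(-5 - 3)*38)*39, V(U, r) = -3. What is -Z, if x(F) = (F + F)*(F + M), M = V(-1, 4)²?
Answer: 23712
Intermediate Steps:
M = 9 (M = (-3)² = 9)
x(F) = 2*F*(9 + F) (x(F) = (F + F)*(F + 9) = (2*F)*(9 + F) = 2*F*(9 + F))
Z = -23712 (Z = ((2*(-5 - 3)*(9 + (-5 - 3)))*38)*39 = ((2*(-8)*(9 - 8))*38)*39 = ((2*(-8)*1)*38)*39 = -16*38*39 = -608*39 = -23712)
-Z = -1*(-23712) = 23712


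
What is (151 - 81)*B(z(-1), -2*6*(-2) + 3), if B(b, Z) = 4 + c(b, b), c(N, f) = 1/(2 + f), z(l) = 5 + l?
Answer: 875/3 ≈ 291.67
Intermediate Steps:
B(b, Z) = 4 + 1/(2 + b)
(151 - 81)*B(z(-1), -2*6*(-2) + 3) = (151 - 81)*((9 + 4*(5 - 1))/(2 + (5 - 1))) = 70*((9 + 4*4)/(2 + 4)) = 70*((9 + 16)/6) = 70*((⅙)*25) = 70*(25/6) = 875/3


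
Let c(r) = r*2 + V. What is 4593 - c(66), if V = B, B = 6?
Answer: 4455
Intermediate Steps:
V = 6
c(r) = 6 + 2*r (c(r) = r*2 + 6 = 2*r + 6 = 6 + 2*r)
4593 - c(66) = 4593 - (6 + 2*66) = 4593 - (6 + 132) = 4593 - 1*138 = 4593 - 138 = 4455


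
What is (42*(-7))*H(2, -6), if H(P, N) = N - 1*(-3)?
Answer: 882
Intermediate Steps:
H(P, N) = 3 + N (H(P, N) = N + 3 = 3 + N)
(42*(-7))*H(2, -6) = (42*(-7))*(3 - 6) = -294*(-3) = 882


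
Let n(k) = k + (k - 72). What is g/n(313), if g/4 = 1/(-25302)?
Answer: -1/3504327 ≈ -2.8536e-7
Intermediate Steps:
g = -2/12651 (g = 4/(-25302) = 4*(-1/25302) = -2/12651 ≈ -0.00015809)
n(k) = -72 + 2*k (n(k) = k + (-72 + k) = -72 + 2*k)
g/n(313) = -2/(12651*(-72 + 2*313)) = -2/(12651*(-72 + 626)) = -2/12651/554 = -2/12651*1/554 = -1/3504327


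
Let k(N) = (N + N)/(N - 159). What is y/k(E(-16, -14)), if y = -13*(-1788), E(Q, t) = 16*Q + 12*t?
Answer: 63921/4 ≈ 15980.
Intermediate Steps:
E(Q, t) = 12*t + 16*Q
k(N) = 2*N/(-159 + N) (k(N) = (2*N)/(-159 + N) = 2*N/(-159 + N))
y = 23244
y/k(E(-16, -14)) = 23244/((2*(12*(-14) + 16*(-16))/(-159 + (12*(-14) + 16*(-16))))) = 23244/((2*(-168 - 256)/(-159 + (-168 - 256)))) = 23244/((2*(-424)/(-159 - 424))) = 23244/((2*(-424)/(-583))) = 23244/((2*(-424)*(-1/583))) = 23244/(16/11) = 23244*(11/16) = 63921/4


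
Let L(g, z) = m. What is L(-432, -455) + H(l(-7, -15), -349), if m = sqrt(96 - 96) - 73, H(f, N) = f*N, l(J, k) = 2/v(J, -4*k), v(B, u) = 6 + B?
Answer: 625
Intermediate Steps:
l(J, k) = 2/(6 + J)
H(f, N) = N*f
m = -73 (m = sqrt(0) - 73 = 0 - 73 = -73)
L(g, z) = -73
L(-432, -455) + H(l(-7, -15), -349) = -73 - 698/(6 - 7) = -73 - 698/(-1) = -73 - 698*(-1) = -73 - 349*(-2) = -73 + 698 = 625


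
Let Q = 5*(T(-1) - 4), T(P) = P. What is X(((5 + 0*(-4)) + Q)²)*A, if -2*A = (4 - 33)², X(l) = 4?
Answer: -1682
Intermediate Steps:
Q = -25 (Q = 5*(-1 - 4) = 5*(-5) = -25)
A = -841/2 (A = -(4 - 33)²/2 = -½*(-29)² = -½*841 = -841/2 ≈ -420.50)
X(((5 + 0*(-4)) + Q)²)*A = 4*(-841/2) = -1682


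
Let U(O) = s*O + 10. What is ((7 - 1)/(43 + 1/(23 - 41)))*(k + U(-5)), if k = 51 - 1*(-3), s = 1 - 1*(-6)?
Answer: 3132/773 ≈ 4.0517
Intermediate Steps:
s = 7 (s = 1 + 6 = 7)
U(O) = 10 + 7*O (U(O) = 7*O + 10 = 10 + 7*O)
k = 54 (k = 51 + 3 = 54)
((7 - 1)/(43 + 1/(23 - 41)))*(k + U(-5)) = ((7 - 1)/(43 + 1/(23 - 41)))*(54 + (10 + 7*(-5))) = (6/(43 + 1/(-18)))*(54 + (10 - 35)) = (6/(43 - 1/18))*(54 - 25) = (6/(773/18))*29 = (6*(18/773))*29 = (108/773)*29 = 3132/773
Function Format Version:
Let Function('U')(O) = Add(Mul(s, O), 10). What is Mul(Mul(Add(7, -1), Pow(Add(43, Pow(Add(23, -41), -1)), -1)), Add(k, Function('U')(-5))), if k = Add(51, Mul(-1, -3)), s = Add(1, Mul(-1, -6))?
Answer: Rational(3132, 773) ≈ 4.0517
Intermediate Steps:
s = 7 (s = Add(1, 6) = 7)
Function('U')(O) = Add(10, Mul(7, O)) (Function('U')(O) = Add(Mul(7, O), 10) = Add(10, Mul(7, O)))
k = 54 (k = Add(51, 3) = 54)
Mul(Mul(Add(7, -1), Pow(Add(43, Pow(Add(23, -41), -1)), -1)), Add(k, Function('U')(-5))) = Mul(Mul(Add(7, -1), Pow(Add(43, Pow(Add(23, -41), -1)), -1)), Add(54, Add(10, Mul(7, -5)))) = Mul(Mul(6, Pow(Add(43, Pow(-18, -1)), -1)), Add(54, Add(10, -35))) = Mul(Mul(6, Pow(Add(43, Rational(-1, 18)), -1)), Add(54, -25)) = Mul(Mul(6, Pow(Rational(773, 18), -1)), 29) = Mul(Mul(6, Rational(18, 773)), 29) = Mul(Rational(108, 773), 29) = Rational(3132, 773)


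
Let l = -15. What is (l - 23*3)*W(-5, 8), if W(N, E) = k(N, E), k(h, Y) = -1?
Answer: 84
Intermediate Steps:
W(N, E) = -1
(l - 23*3)*W(-5, 8) = (-15 - 23*3)*(-1) = (-15 - 69)*(-1) = -84*(-1) = 84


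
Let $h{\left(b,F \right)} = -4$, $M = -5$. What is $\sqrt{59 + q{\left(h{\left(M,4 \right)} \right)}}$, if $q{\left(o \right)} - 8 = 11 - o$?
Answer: $\sqrt{82} \approx 9.0554$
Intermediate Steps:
$q{\left(o \right)} = 19 - o$ ($q{\left(o \right)} = 8 - \left(-11 + o\right) = 19 - o$)
$\sqrt{59 + q{\left(h{\left(M,4 \right)} \right)}} = \sqrt{59 + \left(19 - -4\right)} = \sqrt{59 + \left(19 + 4\right)} = \sqrt{59 + 23} = \sqrt{82}$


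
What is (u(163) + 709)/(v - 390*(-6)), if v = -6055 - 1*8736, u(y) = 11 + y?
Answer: -883/12451 ≈ -0.070918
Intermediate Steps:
v = -14791 (v = -6055 - 8736 = -14791)
(u(163) + 709)/(v - 390*(-6)) = ((11 + 163) + 709)/(-14791 - 390*(-6)) = (174 + 709)/(-14791 + 2340) = 883/(-12451) = 883*(-1/12451) = -883/12451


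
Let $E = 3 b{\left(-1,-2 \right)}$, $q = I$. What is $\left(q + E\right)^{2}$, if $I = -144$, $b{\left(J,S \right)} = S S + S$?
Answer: $19044$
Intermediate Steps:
$b{\left(J,S \right)} = S + S^{2}$ ($b{\left(J,S \right)} = S^{2} + S = S + S^{2}$)
$q = -144$
$E = 6$ ($E = 3 \left(- 2 \left(1 - 2\right)\right) = 3 \left(\left(-2\right) \left(-1\right)\right) = 3 \cdot 2 = 6$)
$\left(q + E\right)^{2} = \left(-144 + 6\right)^{2} = \left(-138\right)^{2} = 19044$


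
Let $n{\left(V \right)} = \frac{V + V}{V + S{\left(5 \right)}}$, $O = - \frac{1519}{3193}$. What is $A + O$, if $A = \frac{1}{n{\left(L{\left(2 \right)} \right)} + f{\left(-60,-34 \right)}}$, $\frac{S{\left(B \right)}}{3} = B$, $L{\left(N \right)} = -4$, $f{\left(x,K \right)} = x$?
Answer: $- \frac{33865}{68804} \approx -0.4922$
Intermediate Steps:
$S{\left(B \right)} = 3 B$
$O = - \frac{49}{103}$ ($O = \left(-1519\right) \frac{1}{3193} = - \frac{49}{103} \approx -0.47573$)
$n{\left(V \right)} = \frac{2 V}{15 + V}$ ($n{\left(V \right)} = \frac{V + V}{V + 3 \cdot 5} = \frac{2 V}{V + 15} = \frac{2 V}{15 + V}$)
$A = - \frac{11}{668}$ ($A = \frac{1}{2 \left(-4\right) \frac{1}{15 - 4} - 60} = \frac{1}{2 \left(-4\right) \frac{1}{11} - 60} = \frac{1}{- \frac{8}{11} - 60} = \frac{1}{- \frac{668}{11}} = - \frac{11}{668} \approx -0.016467$)
$A + O = - \frac{11}{668} - \frac{49}{103} = - \frac{33865}{68804}$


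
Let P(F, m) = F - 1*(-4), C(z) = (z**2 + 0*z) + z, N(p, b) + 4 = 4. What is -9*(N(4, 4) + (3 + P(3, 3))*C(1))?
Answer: -180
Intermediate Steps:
N(p, b) = 0 (N(p, b) = -4 + 4 = 0)
C(z) = z + z**2 (C(z) = (z**2 + 0) + z = z**2 + z = z + z**2)
P(F, m) = 4 + F (P(F, m) = F + 4 = 4 + F)
-9*(N(4, 4) + (3 + P(3, 3))*C(1)) = -9*(0 + (3 + (4 + 3))*(1*(1 + 1))) = -9*(0 + (3 + 7)*(1*2)) = -9*(0 + 10*2) = -9*(0 + 20) = -9*20 = -180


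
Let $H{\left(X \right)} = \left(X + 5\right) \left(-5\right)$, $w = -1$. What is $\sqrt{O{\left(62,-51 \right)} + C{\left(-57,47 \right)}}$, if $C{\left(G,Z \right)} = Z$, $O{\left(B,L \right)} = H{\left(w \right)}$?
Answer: $3 \sqrt{3} \approx 5.1962$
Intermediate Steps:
$H{\left(X \right)} = -25 - 5 X$ ($H{\left(X \right)} = \left(5 + X\right) \left(-5\right) = -25 - 5 X$)
$O{\left(B,L \right)} = -20$ ($O{\left(B,L \right)} = -25 - -5 = -25 + 5 = -20$)
$\sqrt{O{\left(62,-51 \right)} + C{\left(-57,47 \right)}} = \sqrt{-20 + 47} = \sqrt{27} = 3 \sqrt{3}$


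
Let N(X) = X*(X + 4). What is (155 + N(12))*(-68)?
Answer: -23596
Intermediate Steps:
N(X) = X*(4 + X)
(155 + N(12))*(-68) = (155 + 12*(4 + 12))*(-68) = (155 + 12*16)*(-68) = (155 + 192)*(-68) = 347*(-68) = -23596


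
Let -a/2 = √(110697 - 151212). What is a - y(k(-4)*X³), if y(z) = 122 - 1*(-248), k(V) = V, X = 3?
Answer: -370 - 2*I*√40515 ≈ -370.0 - 402.57*I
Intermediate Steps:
y(z) = 370 (y(z) = 122 + 248 = 370)
a = -2*I*√40515 (a = -2*√(110697 - 151212) = -2*I*√40515 ≈ -402.57*I)
a - y(k(-4)*X³) = -2*I*√40515 - 1*370 = -2*I*√40515 - 370 = -370 - 2*I*√40515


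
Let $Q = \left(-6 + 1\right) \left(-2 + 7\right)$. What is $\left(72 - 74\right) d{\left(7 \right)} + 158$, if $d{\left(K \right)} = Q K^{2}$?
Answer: $2608$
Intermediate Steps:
$Q = -25$ ($Q = \left(-5\right) 5 = -25$)
$d{\left(K \right)} = - 25 K^{2}$
$\left(72 - 74\right) d{\left(7 \right)} + 158 = \left(72 - 74\right) \left(- 25 \cdot 7^{2}\right) + 158 = - 2 \left(\left(-25\right) 49\right) + 158 = \left(-2\right) \left(-1225\right) + 158 = 2450 + 158 = 2608$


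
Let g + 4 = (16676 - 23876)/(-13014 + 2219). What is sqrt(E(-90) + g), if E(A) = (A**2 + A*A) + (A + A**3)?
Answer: I*sqrt(3322996148254)/2159 ≈ 844.33*I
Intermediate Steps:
E(A) = A + A**3 + 2*A**2 (E(A) = (A**2 + A**2) + (A + A**3) = 2*A**2 + (A + A**3) = A + A**3 + 2*A**2)
g = -7196/2159 (g = -4 + (16676 - 23876)/(-13014 + 2219) = -4 - 7200/(-10795) = -4 - 7200*(-1/10795) = -4 + 1440/2159 = -7196/2159 ≈ -3.3330)
sqrt(E(-90) + g) = sqrt(-90*(1 + (-90)**2 + 2*(-90)) - 7196/2159) = sqrt(-90*(1 + 8100 - 180) - 7196/2159) = sqrt(-90*7921 - 7196/2159) = sqrt(-712890 - 7196/2159) = sqrt(-1539136706/2159) = I*sqrt(3322996148254)/2159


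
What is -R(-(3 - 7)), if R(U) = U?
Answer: -4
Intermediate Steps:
-R(-(3 - 7)) = -(-1)*(3 - 7) = -(-1)*(-4) = -1*4 = -4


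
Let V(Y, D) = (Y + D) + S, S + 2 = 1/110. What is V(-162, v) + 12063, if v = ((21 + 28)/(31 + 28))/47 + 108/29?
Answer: 105290187097/8845870 ≈ 11903.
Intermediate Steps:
S = -219/110 (S = -2 + 1/110 = -219/110 ≈ -1.9909)
v = 300905/80417 (v = (49/59)*(1/47) + 108*(1/29) = (49*(1/59))*(1/47) + 108/29 = (49/59)*(1/47) + 108/29 = 49/2773 + 108/29 = 300905/80417 ≈ 3.7418)
V(Y, D) = -219/110 + D + Y (V(Y, D) = (Y + D) - 219/110 = (D + Y) - 219/110 = -219/110 + D + Y)
V(-162, v) + 12063 = (-219/110 + 300905/80417 - 162) + 12063 = -1417542713/8845870 + 12063 = 105290187097/8845870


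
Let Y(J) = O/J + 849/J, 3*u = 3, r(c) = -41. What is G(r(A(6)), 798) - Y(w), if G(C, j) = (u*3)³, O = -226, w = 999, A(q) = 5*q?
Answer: 26350/999 ≈ 26.376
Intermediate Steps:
u = 1 (u = (⅓)*3 = 1)
Y(J) = 623/J (Y(J) = -226/J + 849/J = 623/J)
G(C, j) = 27 (G(C, j) = (1*3)³ = 3³ = 27)
G(r(A(6)), 798) - Y(w) = 27 - 623/999 = 26350/999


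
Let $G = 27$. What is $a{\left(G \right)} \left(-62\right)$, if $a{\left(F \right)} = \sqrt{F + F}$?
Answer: $- 186 \sqrt{6} \approx -455.6$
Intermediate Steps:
$a{\left(F \right)} = \sqrt{2} \sqrt{F}$ ($a{\left(F \right)} = \sqrt{2 F} = \sqrt{2} \sqrt{F}$)
$a{\left(G \right)} \left(-62\right) = \sqrt{2} \sqrt{27} \left(-62\right) = \sqrt{2} \cdot 3 \sqrt{3} \left(-62\right) = 3 \sqrt{6} \left(-62\right) = - 186 \sqrt{6}$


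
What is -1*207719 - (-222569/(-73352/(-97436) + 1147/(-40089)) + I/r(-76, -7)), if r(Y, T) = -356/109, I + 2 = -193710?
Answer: 2536336346924904/62941895501 ≈ 40297.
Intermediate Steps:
I = -193712 (I = -2 - 193710 = -193712)
r(Y, T) = -356/109 (r(Y, T) = -356*1/109 = -356/109)
-1*207719 - (-222569/(-73352/(-97436) + 1147/(-40089)) + I/r(-76, -7)) = -1*207719 - (-222569/(-73352/(-97436) + 1147/(-40089)) - 193712/(-356/109)) = -207719 - (-222569/(-73352*(-1/97436) + 1147*(-1/40089)) - 193712*(-109/356)) = -207719 - (-222569/(18338/24359 - 1147/40089) + 5278652/89) = -207719 - (-222569/707212309/976527951 + 5278652/89) = -207719 - (-222569*976527951/707212309 + 5278652/89) = -207719 - (-217344849526119/707212309 + 5278652/89) = -207719 - 1*(-15610563938497123/62941895501) = -207719 + 15610563938497123/62941895501 = 2536336346924904/62941895501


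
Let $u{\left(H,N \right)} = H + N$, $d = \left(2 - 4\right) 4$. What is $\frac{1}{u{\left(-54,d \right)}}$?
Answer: $- \frac{1}{62} \approx -0.016129$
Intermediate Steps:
$d = -8$ ($d = \left(-2\right) 4 = -8$)
$\frac{1}{u{\left(-54,d \right)}} = \frac{1}{-54 - 8} = \frac{1}{-62} = - \frac{1}{62}$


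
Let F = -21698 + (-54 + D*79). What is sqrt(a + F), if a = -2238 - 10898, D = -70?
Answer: I*sqrt(40418) ≈ 201.04*I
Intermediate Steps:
a = -13136
F = -27282 (F = -21698 + (-54 - 70*79) = -21698 + (-54 - 5530) = -21698 - 5584 = -27282)
sqrt(a + F) = sqrt(-13136 - 27282) = sqrt(-40418) = I*sqrt(40418)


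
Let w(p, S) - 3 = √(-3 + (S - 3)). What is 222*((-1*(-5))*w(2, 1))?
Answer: 3330 + 1110*I*√5 ≈ 3330.0 + 2482.0*I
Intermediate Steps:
w(p, S) = 3 + √(-6 + S) (w(p, S) = 3 + √(-3 + (S - 3)) = 3 + √(-3 + (-3 + S)) = 3 + √(-6 + S))
222*((-1*(-5))*w(2, 1)) = 222*((-1*(-5))*(3 + √(-6 + 1))) = 222*(5*(3 + √(-5))) = 222*(5*(3 + I*√5)) = 222*(15 + 5*I*√5) = 3330 + 1110*I*√5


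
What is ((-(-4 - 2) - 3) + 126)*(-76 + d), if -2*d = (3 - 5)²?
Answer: -10062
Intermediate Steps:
d = -2 (d = -(3 - 5)²/2 = -½*(-2)² = -½*4 = -2)
((-(-4 - 2) - 3) + 126)*(-76 + d) = ((-(-4 - 2) - 3) + 126)*(-76 - 2) = ((-1*(-6) - 3) + 126)*(-78) = ((6 - 3) + 126)*(-78) = (3 + 126)*(-78) = 129*(-78) = -10062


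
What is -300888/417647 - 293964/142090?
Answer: -82763179314/29671731115 ≈ -2.7893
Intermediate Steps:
-300888/417647 - 293964/142090 = -300888*1/417647 - 293964*1/142090 = -300888/417647 - 146982/71045 = -82763179314/29671731115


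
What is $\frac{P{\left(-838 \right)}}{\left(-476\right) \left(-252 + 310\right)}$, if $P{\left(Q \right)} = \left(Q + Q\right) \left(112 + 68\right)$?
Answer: $\frac{37710}{3451} \approx 10.927$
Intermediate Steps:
$P{\left(Q \right)} = 360 Q$ ($P{\left(Q \right)} = 2 Q 180 = 360 Q$)
$\frac{P{\left(-838 \right)}}{\left(-476\right) \left(-252 + 310\right)} = \frac{360 \left(-838\right)}{\left(-476\right) \left(-252 + 310\right)} = - \frac{301680}{\left(-476\right) 58} = - \frac{301680}{-27608} = \left(-301680\right) \left(- \frac{1}{27608}\right) = \frac{37710}{3451}$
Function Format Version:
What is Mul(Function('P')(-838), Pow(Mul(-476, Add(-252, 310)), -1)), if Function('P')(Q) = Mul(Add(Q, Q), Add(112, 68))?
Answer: Rational(37710, 3451) ≈ 10.927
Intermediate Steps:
Function('P')(Q) = Mul(360, Q) (Function('P')(Q) = Mul(Mul(2, Q), 180) = Mul(360, Q))
Mul(Function('P')(-838), Pow(Mul(-476, Add(-252, 310)), -1)) = Mul(Mul(360, -838), Pow(Mul(-476, Add(-252, 310)), -1)) = Mul(-301680, Pow(Mul(-476, 58), -1)) = Mul(-301680, Pow(-27608, -1)) = Mul(-301680, Rational(-1, 27608)) = Rational(37710, 3451)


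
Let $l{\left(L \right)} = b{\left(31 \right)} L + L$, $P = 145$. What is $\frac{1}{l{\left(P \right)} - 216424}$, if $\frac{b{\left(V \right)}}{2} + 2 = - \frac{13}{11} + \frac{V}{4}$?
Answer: $- \frac{22}{4728993} \approx -4.6522 \cdot 10^{-6}$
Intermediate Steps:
$b{\left(V \right)} = - \frac{70}{11} + \frac{V}{2}$ ($b{\left(V \right)} = -4 + 2 \left(- \frac{13}{11} + \frac{V}{4}\right) = -4 + \left(- \frac{26}{11} + \frac{V}{2}\right) = - \frac{70}{11} + \frac{V}{2}$)
$l{\left(L \right)} = \frac{223 L}{22}$ ($l{\left(L \right)} = \left(- \frac{70}{11} + \frac{1}{2} \cdot 31\right) L + L = \left(- \frac{70}{11} + \frac{31}{2}\right) L + L = \frac{201 L}{22} + L = \frac{223 L}{22}$)
$\frac{1}{l{\left(P \right)} - 216424} = \frac{1}{\frac{223}{22} \cdot 145 - 216424} = \frac{1}{\frac{32335}{22} - 216424} = \frac{1}{- \frac{4728993}{22}} = - \frac{22}{4728993}$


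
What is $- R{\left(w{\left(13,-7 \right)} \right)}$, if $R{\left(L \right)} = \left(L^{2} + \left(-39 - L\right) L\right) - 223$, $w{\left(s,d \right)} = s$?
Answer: $730$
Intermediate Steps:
$R{\left(L \right)} = -223 + L^{2} + L \left(-39 - L\right)$ ($R{\left(L \right)} = \left(L^{2} + L \left(-39 - L\right)\right) - 223 = -223 + L^{2} + L \left(-39 - L\right)$)
$- R{\left(w{\left(13,-7 \right)} \right)} = - (-223 - 507) = \left(-1\right) \left(-730\right) = 730$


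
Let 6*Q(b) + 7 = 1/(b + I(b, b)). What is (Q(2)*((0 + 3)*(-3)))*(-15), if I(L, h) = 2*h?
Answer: -615/4 ≈ -153.75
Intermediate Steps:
Q(b) = -7/6 + 1/(18*b) (Q(b) = -7/6 + 1/(6*(b + 2*b)) = -7/6 + 1/(6*((3*b))) = -7/6 + (1/(3*b))/6 = -7/6 + 1/(18*b))
(Q(2)*((0 + 3)*(-3)))*(-15) = (((1/18)*(1 - 21*2)/2)*((0 + 3)*(-3)))*(-15) = (((1/18)*(½)*(1 - 42))*(3*(-3)))*(-15) = (((1/18)*(½)*(-41))*(-9))*(-15) = -41/36*(-9)*(-15) = (41/4)*(-15) = -615/4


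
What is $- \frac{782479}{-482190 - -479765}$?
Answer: $\frac{782479}{2425} \approx 322.67$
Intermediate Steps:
$- \frac{782479}{-482190 - -479765} = - \frac{782479}{-482190 + 479765} = - \frac{782479}{-2425} = \left(-782479\right) \left(- \frac{1}{2425}\right) = \frac{782479}{2425}$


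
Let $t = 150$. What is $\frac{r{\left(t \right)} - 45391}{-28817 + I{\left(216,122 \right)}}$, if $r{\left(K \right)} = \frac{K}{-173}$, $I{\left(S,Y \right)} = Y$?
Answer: $\frac{7852793}{4964235} \approx 1.5819$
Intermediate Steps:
$r{\left(K \right)} = - \frac{K}{173}$ ($r{\left(K \right)} = K \left(- \frac{1}{173}\right) = - \frac{K}{173}$)
$\frac{r{\left(t \right)} - 45391}{-28817 + I{\left(216,122 \right)}} = \frac{\left(- \frac{1}{173}\right) 150 - 45391}{-28817 + 122} = \frac{- \frac{150}{173} - 45391}{-28695} = \left(- \frac{7852793}{173}\right) \left(- \frac{1}{28695}\right) = \frac{7852793}{4964235}$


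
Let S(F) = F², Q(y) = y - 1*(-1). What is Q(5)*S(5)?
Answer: 150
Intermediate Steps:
Q(y) = 1 + y (Q(y) = y + 1 = 1 + y)
Q(5)*S(5) = (1 + 5)*5² = 6*25 = 150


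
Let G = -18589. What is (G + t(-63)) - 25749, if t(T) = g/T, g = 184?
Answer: -2793478/63 ≈ -44341.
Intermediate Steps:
t(T) = 184/T
(G + t(-63)) - 25749 = (-18589 + 184/(-63)) - 25749 = (-18589 + 184*(-1/63)) - 25749 = (-18589 - 184/63) - 25749 = -1171291/63 - 25749 = -2793478/63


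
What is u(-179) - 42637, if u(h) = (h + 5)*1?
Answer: -42811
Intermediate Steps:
u(h) = 5 + h (u(h) = (5 + h)*1 = 5 + h)
u(-179) - 42637 = (5 - 179) - 42637 = -174 - 42637 = -42811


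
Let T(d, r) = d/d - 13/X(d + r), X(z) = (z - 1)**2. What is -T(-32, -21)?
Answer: -2903/2916 ≈ -0.99554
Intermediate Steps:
X(z) = (-1 + z)**2
T(d, r) = 1 - 13/(-1 + d + r)**2 (T(d, r) = d/d - 13/(-1 + (d + r))**2 = 1 - 13/(-1 + d + r)**2)
-T(-32, -21) = -(1 - 13/(-1 - 32 - 21)**2) = -(1 - 13/(-54)**2) = -(1 - 13*1/2916) = -(1 - 13/2916) = -1*2903/2916 = -2903/2916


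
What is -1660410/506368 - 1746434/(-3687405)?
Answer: -2619132922169/933591947520 ≈ -2.8054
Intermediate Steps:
-1660410/506368 - 1746434/(-3687405) = -1660410*1/506368 - 1746434*(-1/3687405) = -830205/253184 + 1746434/3687405 = -2619132922169/933591947520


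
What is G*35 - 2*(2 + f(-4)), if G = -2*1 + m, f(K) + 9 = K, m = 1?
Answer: -13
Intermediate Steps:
f(K) = -9 + K
G = -1 (G = -2*1 + 1 = -2 + 1 = -1)
G*35 - 2*(2 + f(-4)) = -1*35 - 2*(2 + (-9 - 4)) = -35 - 2*(2 - 13) = -35 - 2*(-11) = -35 + 22 = -13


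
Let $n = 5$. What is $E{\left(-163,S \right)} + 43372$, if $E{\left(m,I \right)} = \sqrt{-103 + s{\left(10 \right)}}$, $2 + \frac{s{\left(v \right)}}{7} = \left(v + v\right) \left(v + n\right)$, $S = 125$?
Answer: $43372 + \sqrt{1983} \approx 43417.0$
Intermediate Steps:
$s{\left(v \right)} = -14 + 14 v \left(5 + v\right)$ ($s{\left(v \right)} = -14 + 7 \left(v + v\right) \left(v + 5\right) = -14 + 7 \cdot 2 v \left(5 + v\right) = -14 + 14 v \left(5 + v\right)$)
$E{\left(m,I \right)} = \sqrt{1983}$ ($E{\left(m,I \right)} = \sqrt{-103 + \left(-14 + 14 \cdot 10^{2} + 70 \cdot 10\right)} = \sqrt{-103 + \left(-14 + 14 \cdot 100 + 700\right)} = \sqrt{-103 + \left(-14 + 1400 + 700\right)} = \sqrt{-103 + 2086} = \sqrt{1983}$)
$E{\left(-163,S \right)} + 43372 = \sqrt{1983} + 43372 = 43372 + \sqrt{1983}$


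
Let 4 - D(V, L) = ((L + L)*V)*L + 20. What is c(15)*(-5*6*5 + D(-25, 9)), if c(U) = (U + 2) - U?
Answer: 7768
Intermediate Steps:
c(U) = 2 (c(U) = (2 + U) - U = 2)
D(V, L) = -16 - 2*V*L² (D(V, L) = 4 - (((L + L)*V)*L + 20) = 4 - (((2*L)*V)*L + 20) = 4 - ((2*L*V)*L + 20) = 4 - (2*V*L² + 20) = 4 - (20 + 2*V*L²) = 4 + (-20 - 2*V*L²) = -16 - 2*V*L²)
c(15)*(-5*6*5 + D(-25, 9)) = 2*(-5*6*5 + (-16 - 2*(-25)*9²)) = 2*(-30*5 + (-16 - 2*(-25)*81)) = 2*(-150 + (-16 + 4050)) = 2*(-150 + 4034) = 2*3884 = 7768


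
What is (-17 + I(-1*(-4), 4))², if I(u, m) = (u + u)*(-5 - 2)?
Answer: 5329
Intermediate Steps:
I(u, m) = -14*u (I(u, m) = (2*u)*(-7) = -14*u)
(-17 + I(-1*(-4), 4))² = (-17 - (-14)*(-4))² = (-17 - 14*4)² = (-17 - 56)² = (-73)² = 5329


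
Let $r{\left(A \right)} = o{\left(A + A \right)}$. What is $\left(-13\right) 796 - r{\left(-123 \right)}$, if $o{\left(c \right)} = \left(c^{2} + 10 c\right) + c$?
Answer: $-68158$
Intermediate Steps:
$o{\left(c \right)} = c^{2} + 11 c$
$r{\left(A \right)} = 2 A \left(11 + 2 A\right)$ ($r{\left(A \right)} = \left(A + A\right) \left(11 + \left(A + A\right)\right) = 2 A \left(11 + 2 A\right)$)
$\left(-13\right) 796 - r{\left(-123 \right)} = \left(-13\right) 796 - 2 \left(-123\right) \left(11 + 2 \left(-123\right)\right) = -10348 - 2 \left(-123\right) \left(11 - 246\right) = -10348 - 2 \left(-123\right) \left(-235\right) = -10348 - 57810 = -68158$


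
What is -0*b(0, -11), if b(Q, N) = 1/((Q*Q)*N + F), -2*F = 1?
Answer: 0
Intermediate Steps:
F = -½ (F = -½*1 = -½ ≈ -0.50000)
b(Q, N) = 1/(-½ + N*Q²) (b(Q, N) = 1/((Q*Q)*N - ½) = 1/(Q²*N - ½) = 1/(N*Q² - ½) = 1/(-½ + N*Q²))
-0*b(0, -11) = -0*2/(-1 + 2*(-11)*0²) = -0*2/(-1 + 2*(-11)*0) = -0*2/(-1 + 0) = -0*2/(-1) = -0*2*(-1) = -0*(-2) = -14*0 = 0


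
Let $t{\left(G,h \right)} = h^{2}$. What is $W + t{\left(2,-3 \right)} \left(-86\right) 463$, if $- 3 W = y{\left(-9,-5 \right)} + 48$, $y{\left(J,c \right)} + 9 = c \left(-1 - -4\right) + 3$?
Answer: $-358371$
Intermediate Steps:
$y{\left(J,c \right)} = -6 + 3 c$ ($y{\left(J,c \right)} = -9 + \left(c \left(-1 - -4\right) + 3\right) = -9 + \left(c \left(-1 + 4\right) + 3\right) = -9 + \left(c 3 + 3\right) = -9 + \left(3 c + 3\right) = -9 + \left(3 + 3 c\right) = -6 + 3 c$)
$W = -9$ ($W = - \frac{\left(-6 + 3 \left(-5\right)\right) + 48}{3} = - \frac{\left(-6 - 15\right) + 48}{3} = - \frac{-21 + 48}{3} = \left(- \frac{1}{3}\right) 27 = -9$)
$W + t{\left(2,-3 \right)} \left(-86\right) 463 = -9 + \left(-3\right)^{2} \left(-86\right) 463 = -9 + 9 \left(-86\right) 463 = -9 - 358362 = -358371$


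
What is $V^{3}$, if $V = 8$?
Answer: $512$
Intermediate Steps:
$V^{3} = 8^{3} = 512$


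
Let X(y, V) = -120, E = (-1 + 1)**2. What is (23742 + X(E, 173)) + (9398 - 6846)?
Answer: 26174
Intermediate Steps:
E = 0 (E = 0**2 = 0)
(23742 + X(E, 173)) + (9398 - 6846) = (23742 - 120) + (9398 - 6846) = 23622 + 2552 = 26174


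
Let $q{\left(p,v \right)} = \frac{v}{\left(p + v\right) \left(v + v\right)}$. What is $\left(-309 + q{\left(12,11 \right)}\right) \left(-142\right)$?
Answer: $\frac{1009123}{23} \approx 43875.0$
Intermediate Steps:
$q{\left(p,v \right)} = \frac{1}{2 \left(p + v\right)}$ ($q{\left(p,v \right)} = \frac{v}{\left(p + v\right) 2 v} = \frac{v}{2 v \left(p + v\right)} = v \frac{1}{2 v \left(p + v\right)} = \frac{1}{2 \left(p + v\right)}$)
$\left(-309 + q{\left(12,11 \right)}\right) \left(-142\right) = \left(-309 + \frac{1}{2 \left(12 + 11\right)}\right) \left(-142\right) = \left(-309 + \frac{1}{2 \cdot 23}\right) \left(-142\right) = \left(-309 + \frac{1}{2} \cdot \frac{1}{23}\right) \left(-142\right) = \left(-309 + \frac{1}{46}\right) \left(-142\right) = \left(- \frac{14213}{46}\right) \left(-142\right) = \frac{1009123}{23}$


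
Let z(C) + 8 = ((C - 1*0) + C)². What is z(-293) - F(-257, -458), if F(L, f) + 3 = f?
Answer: 343849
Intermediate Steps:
F(L, f) = -3 + f
z(C) = -8 + 4*C² (z(C) = -8 + ((C - 1*0) + C)² = -8 + ((C + 0) + C)² = -8 + (C + C)² = -8 + (2*C)² = -8 + 4*C²)
z(-293) - F(-257, -458) = (-8 + 4*(-293)²) - (-3 - 458) = (-8 + 4*85849) - 1*(-461) = (-8 + 343396) + 461 = 343388 + 461 = 343849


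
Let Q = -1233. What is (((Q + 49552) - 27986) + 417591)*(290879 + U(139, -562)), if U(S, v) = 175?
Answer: 127459531896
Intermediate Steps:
(((Q + 49552) - 27986) + 417591)*(290879 + U(139, -562)) = (((-1233 + 49552) - 27986) + 417591)*(290879 + 175) = ((48319 - 27986) + 417591)*291054 = (20333 + 417591)*291054 = 437924*291054 = 127459531896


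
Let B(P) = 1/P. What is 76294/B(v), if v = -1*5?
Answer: -381470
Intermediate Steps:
v = -5
76294/B(v) = 76294/(1/(-5)) = 76294/(-⅕) = 76294*(-5) = -381470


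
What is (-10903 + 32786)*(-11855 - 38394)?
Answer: -1099598867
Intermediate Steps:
(-10903 + 32786)*(-11855 - 38394) = 21883*(-50249) = -1099598867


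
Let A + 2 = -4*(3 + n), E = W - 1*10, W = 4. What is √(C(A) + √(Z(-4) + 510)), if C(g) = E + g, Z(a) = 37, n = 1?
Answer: √(-24 + √547) ≈ 0.78228*I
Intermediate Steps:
E = -6 (E = 4 - 1*10 = 4 - 10 = -6)
A = -18 (A = -2 - 4*(3 + 1) = -2 - 4*4 = -2 - 16 = -18)
C(g) = -6 + g
√(C(A) + √(Z(-4) + 510)) = √((-6 - 18) + √(37 + 510)) = √(-24 + √547)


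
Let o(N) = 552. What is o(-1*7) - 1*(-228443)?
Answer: 228995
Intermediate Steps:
o(-1*7) - 1*(-228443) = 552 - 1*(-228443) = 552 + 228443 = 228995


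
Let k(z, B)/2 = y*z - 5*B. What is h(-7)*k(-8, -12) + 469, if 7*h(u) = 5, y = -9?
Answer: 4603/7 ≈ 657.57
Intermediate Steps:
k(z, B) = -18*z - 10*B (k(z, B) = 2*(-9*z - 5*B) = -18*z - 10*B)
h(u) = 5/7 (h(u) = (⅐)*5 = 5/7)
h(-7)*k(-8, -12) + 469 = 5*(-18*(-8) - 10*(-12))/7 + 469 = 5*(144 + 120)/7 + 469 = (5/7)*264 + 469 = 1320/7 + 469 = 4603/7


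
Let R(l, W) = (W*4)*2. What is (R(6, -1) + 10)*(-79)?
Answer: -158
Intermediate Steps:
R(l, W) = 8*W (R(l, W) = (4*W)*2 = 8*W)
(R(6, -1) + 10)*(-79) = (8*(-1) + 10)*(-79) = (-8 + 10)*(-79) = 2*(-79) = -158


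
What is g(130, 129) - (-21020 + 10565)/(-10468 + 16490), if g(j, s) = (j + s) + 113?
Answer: 2250639/6022 ≈ 373.74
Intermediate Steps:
g(j, s) = 113 + j + s
g(130, 129) - (-21020 + 10565)/(-10468 + 16490) = (113 + 130 + 129) - (-21020 + 10565)/(-10468 + 16490) = 372 - (-10455)/6022 = 372 - 1*(-10455/6022) = 372 + 10455/6022 = 2250639/6022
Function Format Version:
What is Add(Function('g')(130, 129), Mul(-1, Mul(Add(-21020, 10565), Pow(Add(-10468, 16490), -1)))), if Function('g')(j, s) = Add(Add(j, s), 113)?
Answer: Rational(2250639, 6022) ≈ 373.74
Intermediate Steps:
Function('g')(j, s) = Add(113, j, s)
Add(Function('g')(130, 129), Mul(-1, Mul(Add(-21020, 10565), Pow(Add(-10468, 16490), -1)))) = Add(Add(113, 130, 129), Mul(-1, Mul(Add(-21020, 10565), Pow(Add(-10468, 16490), -1)))) = Add(372, Mul(-1, Mul(-10455, Pow(6022, -1)))) = Add(372, Mul(-1, Mul(-10455, Rational(1, 6022)))) = Add(372, Mul(-1, Rational(-10455, 6022))) = Add(372, Rational(10455, 6022)) = Rational(2250639, 6022)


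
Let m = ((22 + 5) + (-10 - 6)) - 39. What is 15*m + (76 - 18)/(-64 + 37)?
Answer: -11398/27 ≈ -422.15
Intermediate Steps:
m = -28 (m = (27 - 16) - 39 = 11 - 39 = -28)
15*m + (76 - 18)/(-64 + 37) = 15*(-28) + (76 - 18)/(-64 + 37) = -420 + 58/(-27) = -420 + 58*(-1/27) = -420 - 58/27 = -11398/27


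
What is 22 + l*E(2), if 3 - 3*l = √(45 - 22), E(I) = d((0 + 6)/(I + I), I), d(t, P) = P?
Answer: 24 - 2*√23/3 ≈ 20.803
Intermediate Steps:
E(I) = I
l = 1 - √23/3 (l = 1 - √(45 - 22)/3 = 1 - √23/3 ≈ -0.59861)
22 + l*E(2) = 22 + (1 - √23/3)*2 = 22 + (2 - 2*√23/3) = 24 - 2*√23/3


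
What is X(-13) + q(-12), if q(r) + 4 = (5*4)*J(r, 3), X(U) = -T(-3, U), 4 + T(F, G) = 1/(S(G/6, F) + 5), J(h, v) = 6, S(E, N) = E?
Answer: 2034/17 ≈ 119.65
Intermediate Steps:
T(F, G) = -4 + 1/(5 + G/6) (T(F, G) = -4 + 1/(G/6 + 5) = -4 + 1/(5 + G/6))
X(U) = -2*(-57 - 2*U)/(30 + U)
q(r) = 116 (q(r) = -4 + (5*4)*6 = -4 + 20*6 = -4 + 120 = 116)
X(-13) + q(-12) = 2*(57 + 2*(-13))/(30 - 13) + 116 = 2*(57 - 26)/17 + 116 = 2*(1/17)*31 + 116 = 62/17 + 116 = 2034/17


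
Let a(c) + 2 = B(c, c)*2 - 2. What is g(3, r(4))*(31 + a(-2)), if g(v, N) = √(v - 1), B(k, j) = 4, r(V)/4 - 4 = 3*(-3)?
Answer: 35*√2 ≈ 49.497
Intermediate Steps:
r(V) = -20 (r(V) = 16 + 4*(3*(-3)) = 16 + 4*(-9) = 16 - 36 = -20)
a(c) = 4 (a(c) = -2 + (4*2 - 2) = -2 + (8 - 2) = -2 + 6 = 4)
g(v, N) = √(-1 + v)
g(3, r(4))*(31 + a(-2)) = √(-1 + 3)*(31 + 4) = √2*35 = 35*√2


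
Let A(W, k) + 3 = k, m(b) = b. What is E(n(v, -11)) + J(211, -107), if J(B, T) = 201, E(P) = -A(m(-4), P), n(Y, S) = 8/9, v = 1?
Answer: 1828/9 ≈ 203.11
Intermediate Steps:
n(Y, S) = 8/9 (n(Y, S) = 8*(⅑) = 8/9)
A(W, k) = -3 + k
E(P) = 3 - P (E(P) = -(-3 + P) = 3 - P)
E(n(v, -11)) + J(211, -107) = (3 - 1*8/9) + 201 = (3 - 8/9) + 201 = 19/9 + 201 = 1828/9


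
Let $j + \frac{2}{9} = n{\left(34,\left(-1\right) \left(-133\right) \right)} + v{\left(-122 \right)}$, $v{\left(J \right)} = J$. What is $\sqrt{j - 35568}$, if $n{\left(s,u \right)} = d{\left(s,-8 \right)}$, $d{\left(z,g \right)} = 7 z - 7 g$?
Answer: $\frac{i \sqrt{318566}}{3} \approx 188.14 i$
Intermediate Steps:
$d{\left(z,g \right)} = - 7 g + 7 z$
$n{\left(s,u \right)} = 56 + 7 s$ ($n{\left(s,u \right)} = \left(-7\right) \left(-8\right) + 7 s = 56 + 7 s$)
$j = \frac{1546}{9}$ ($j = - \frac{2}{9} + \left(\left(56 + 7 \cdot 34\right) - 122\right) = - \frac{2}{9} + \left(\left(56 + 238\right) - 122\right) = - \frac{2}{9} + \left(294 - 122\right) = - \frac{2}{9} + 172 = \frac{1546}{9} \approx 171.78$)
$\sqrt{j - 35568} = \sqrt{\frac{1546}{9} - 35568} = \sqrt{- \frac{318566}{9}} = \frac{i \sqrt{318566}}{3}$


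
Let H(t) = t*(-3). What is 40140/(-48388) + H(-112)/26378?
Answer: -130319319/159547333 ≈ -0.81681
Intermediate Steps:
H(t) = -3*t
40140/(-48388) + H(-112)/26378 = 40140/(-48388) - 3*(-112)/26378 = 40140*(-1/48388) + 336*(1/26378) = -10035/12097 + 168/13189 = -130319319/159547333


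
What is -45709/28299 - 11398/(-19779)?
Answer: -193842103/186575307 ≈ -1.0389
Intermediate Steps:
-45709/28299 - 11398/(-19779) = -45709*1/28299 - 11398*(-1/19779) = -45709/28299 + 11398/19779 = -193842103/186575307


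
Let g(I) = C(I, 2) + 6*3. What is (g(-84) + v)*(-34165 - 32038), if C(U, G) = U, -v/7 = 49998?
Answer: 23174492556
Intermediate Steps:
v = -349986 (v = -7*49998 = -349986)
g(I) = 18 + I (g(I) = I + 6*3 = I + 18 = 18 + I)
(g(-84) + v)*(-34165 - 32038) = ((18 - 84) - 349986)*(-34165 - 32038) = (-66 - 349986)*(-66203) = -350052*(-66203) = 23174492556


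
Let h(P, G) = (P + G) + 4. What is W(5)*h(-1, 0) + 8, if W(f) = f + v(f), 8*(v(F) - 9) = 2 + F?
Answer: 421/8 ≈ 52.625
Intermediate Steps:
v(F) = 37/4 + F/8 (v(F) = 9 + (2 + F)/8 = 9 + (¼ + F/8) = 37/4 + F/8)
W(f) = 37/4 + 9*f/8 (W(f) = f + (37/4 + f/8) = 37/4 + 9*f/8)
h(P, G) = 4 + G + P (h(P, G) = (G + P) + 4 = 4 + G + P)
W(5)*h(-1, 0) + 8 = (37/4 + (9/8)*5)*(4 + 0 - 1) + 8 = (37/4 + 45/8)*3 + 8 = (119/8)*3 + 8 = 357/8 + 8 = 421/8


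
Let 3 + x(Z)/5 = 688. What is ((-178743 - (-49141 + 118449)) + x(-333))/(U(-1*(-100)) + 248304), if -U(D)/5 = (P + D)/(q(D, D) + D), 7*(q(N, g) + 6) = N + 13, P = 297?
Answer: -188606646/191428489 ≈ -0.98526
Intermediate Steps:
x(Z) = 3425 (x(Z) = -15 + 5*688 = -15 + 3440 = 3425)
q(N, g) = -29/7 + N/7 (q(N, g) = -6 + (N + 13)/7 = -6 + (13 + N)/7 = -6 + (13/7 + N/7) = -29/7 + N/7)
U(D) = -5*(297 + D)/(-29/7 + 8*D/7) (U(D) = -5*(297 + D)/((-29/7 + D/7) + D) = -5*(297 + D)/(-29/7 + 8*D/7))
((-178743 - (-49141 + 118449)) + x(-333))/(U(-1*(-100)) + 248304) = ((-178743 - (-49141 + 118449)) + 3425)/(35*(-297 - (-1)*(-100))/(-29 + 8*(-1*(-100))) + 248304) = ((-178743 - 1*69308) + 3425)/(35*(-297 - 1*100)/(-29 + 8*100) + 248304) = ((-178743 - 69308) + 3425)/(35*(-297 - 100)/(-29 + 800) + 248304) = (-248051 + 3425)/(35*(-397)/771 + 248304) = -244626/(35*(1/771)*(-397) + 248304) = -244626/(-13895/771 + 248304) = -244626/191428489/771 = -244626*771/191428489 = -188606646/191428489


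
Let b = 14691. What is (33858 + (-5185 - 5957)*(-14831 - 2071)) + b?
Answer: 188370633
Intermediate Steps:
(33858 + (-5185 - 5957)*(-14831 - 2071)) + b = (33858 + (-5185 - 5957)*(-14831 - 2071)) + 14691 = (33858 - 11142*(-16902)) + 14691 = (33858 + 188322084) + 14691 = 188355942 + 14691 = 188370633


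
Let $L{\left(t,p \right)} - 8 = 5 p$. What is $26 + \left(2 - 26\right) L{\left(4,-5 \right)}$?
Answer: $434$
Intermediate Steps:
$L{\left(t,p \right)} = 8 + 5 p$
$26 + \left(2 - 26\right) L{\left(4,-5 \right)} = 26 + \left(2 - 26\right) \left(8 + 5 \left(-5\right)\right) = 26 + \left(2 - 26\right) \left(8 - 25\right) = 26 - -408 = 26 + 408 = 434$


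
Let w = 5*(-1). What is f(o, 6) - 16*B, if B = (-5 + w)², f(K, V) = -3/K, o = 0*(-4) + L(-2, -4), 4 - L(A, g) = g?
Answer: -12803/8 ≈ -1600.4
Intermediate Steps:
L(A, g) = 4 - g
w = -5
o = 8 (o = 0*(-4) + (4 - 1*(-4)) = 0 + (4 + 4) = 0 + 8 = 8)
B = 100 (B = (-5 - 5)² = (-10)² = 100)
f(o, 6) - 16*B = -3/8 - 16*100 = -3*⅛ - 1600 = -3/8 - 1600 = -12803/8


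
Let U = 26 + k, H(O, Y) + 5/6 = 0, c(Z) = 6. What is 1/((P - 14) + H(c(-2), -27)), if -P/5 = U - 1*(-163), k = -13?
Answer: -6/5369 ≈ -0.0011175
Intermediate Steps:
H(O, Y) = -⅚ (H(O, Y) = -⅚ + 0 = -⅚)
U = 13 (U = 26 - 13 = 13)
P = -880 (P = -5*(13 - 1*(-163)) = -5*(13 + 163) = -5*176 = -880)
1/((P - 14) + H(c(-2), -27)) = 1/((-880 - 14) - ⅚) = 1/(-894 - ⅚) = 1/(-5369/6) = -6/5369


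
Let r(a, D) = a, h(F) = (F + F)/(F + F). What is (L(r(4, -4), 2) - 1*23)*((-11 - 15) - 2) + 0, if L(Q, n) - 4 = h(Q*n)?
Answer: 504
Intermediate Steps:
h(F) = 1 (h(F) = (2*F)/((2*F)) = (2*F)*(1/(2*F)) = 1)
L(Q, n) = 5 (L(Q, n) = 4 + 1 = 5)
(L(r(4, -4), 2) - 1*23)*((-11 - 15) - 2) + 0 = (5 - 1*23)*((-11 - 15) - 2) + 0 = (5 - 23)*(-26 - 2) + 0 = -18*(-28) + 0 = 504 + 0 = 504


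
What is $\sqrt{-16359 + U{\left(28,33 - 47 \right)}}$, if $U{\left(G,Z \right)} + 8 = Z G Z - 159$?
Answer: $i \sqrt{11038} \approx 105.06 i$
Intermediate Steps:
$U{\left(G,Z \right)} = -167 + G Z^{2}$ ($U{\left(G,Z \right)} = -8 + \left(Z G Z - 159\right) = -8 + \left(G Z Z - 159\right) = -8 + \left(G Z^{2} - 159\right) = -8 + \left(-159 + G Z^{2}\right) = -167 + G Z^{2}$)
$\sqrt{-16359 + U{\left(28,33 - 47 \right)}} = \sqrt{-16359 - \left(167 - 28 \left(33 - 47\right)^{2}\right)} = \sqrt{-16359 - \left(167 - 28 \left(-14\right)^{2}\right)} = \sqrt{-16359 + \left(-167 + 28 \cdot 196\right)} = \sqrt{-16359 + \left(-167 + 5488\right)} = \sqrt{-16359 + 5321} = \sqrt{-11038} = i \sqrt{11038}$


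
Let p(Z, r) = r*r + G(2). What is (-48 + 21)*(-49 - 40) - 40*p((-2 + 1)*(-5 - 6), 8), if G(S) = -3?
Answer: -37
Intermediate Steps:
p(Z, r) = -3 + r**2 (p(Z, r) = r*r - 3 = r**2 - 3 = -3 + r**2)
(-48 + 21)*(-49 - 40) - 40*p((-2 + 1)*(-5 - 6), 8) = (-48 + 21)*(-49 - 40) - 40*(-3 + 8**2) = -27*(-89) - 40*(-3 + 64) = 2403 - 40*61 = 2403 - 2440 = -37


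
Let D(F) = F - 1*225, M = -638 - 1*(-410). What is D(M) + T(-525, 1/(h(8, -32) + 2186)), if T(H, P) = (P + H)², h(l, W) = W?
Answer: 1276717669453/4639716 ≈ 2.7517e+5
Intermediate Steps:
M = -228 (M = -638 + 410 = -228)
D(F) = -225 + F (D(F) = F - 225 = -225 + F)
T(H, P) = (H + P)²
D(M) + T(-525, 1/(h(8, -32) + 2186)) = (-225 - 228) + (-525 + 1/(-32 + 2186))² = -453 + (-525 + 1/2154)² = -453 + (-1130849/2154)² = -453 + 1278819460801/4639716 = 1276717669453/4639716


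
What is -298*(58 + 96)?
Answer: -45892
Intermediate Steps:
-298*(58 + 96) = -298*154 = -45892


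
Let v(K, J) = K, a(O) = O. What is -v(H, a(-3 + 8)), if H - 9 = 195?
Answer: -204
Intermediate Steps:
H = 204 (H = 9 + 195 = 204)
-v(H, a(-3 + 8)) = -1*204 = -204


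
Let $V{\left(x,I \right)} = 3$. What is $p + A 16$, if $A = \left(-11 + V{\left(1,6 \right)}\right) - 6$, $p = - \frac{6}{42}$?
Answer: $- \frac{1569}{7} \approx -224.14$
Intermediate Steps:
$p = - \frac{1}{7}$ ($p = \left(-6\right) \frac{1}{42} = - \frac{1}{7} \approx -0.14286$)
$A = -14$ ($A = \left(-11 + 3\right) - 6 = -8 - 6 = -14$)
$p + A 16 = - \frac{1}{7} - 224 = - \frac{1569}{7}$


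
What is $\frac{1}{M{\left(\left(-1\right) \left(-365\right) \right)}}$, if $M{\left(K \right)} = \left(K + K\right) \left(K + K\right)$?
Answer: $\frac{1}{532900} \approx 1.8765 \cdot 10^{-6}$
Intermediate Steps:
$M{\left(K \right)} = 4 K^{2}$ ($M{\left(K \right)} = 2 K 2 K = 4 K^{2}$)
$\frac{1}{M{\left(\left(-1\right) \left(-365\right) \right)}} = \frac{1}{4 \left(\left(-1\right) \left(-365\right)\right)^{2}} = \frac{1}{4 \cdot 365^{2}} = \frac{1}{4 \cdot 133225} = \frac{1}{532900}$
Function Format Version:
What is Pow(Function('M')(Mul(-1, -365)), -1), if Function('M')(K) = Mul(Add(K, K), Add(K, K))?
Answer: Rational(1, 532900) ≈ 1.8765e-6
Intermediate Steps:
Function('M')(K) = Mul(4, Pow(K, 2)) (Function('M')(K) = Mul(Mul(2, K), Mul(2, K)) = Mul(4, Pow(K, 2)))
Pow(Function('M')(Mul(-1, -365)), -1) = Pow(Mul(4, Pow(Mul(-1, -365), 2)), -1) = Pow(Mul(4, Pow(365, 2)), -1) = Pow(Mul(4, 133225), -1) = Pow(532900, -1) = Rational(1, 532900)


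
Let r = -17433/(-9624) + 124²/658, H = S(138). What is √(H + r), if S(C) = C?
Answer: √45442822411462/527716 ≈ 12.774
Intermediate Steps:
H = 138
r = 26574923/1055432 (r = -17433*(-1/9624) + 15376*(1/658) = 5811/3208 + 7688/329 = 26574923/1055432 ≈ 25.179)
√(H + r) = √(138 + 26574923/1055432) = √(172224539/1055432) = √45442822411462/527716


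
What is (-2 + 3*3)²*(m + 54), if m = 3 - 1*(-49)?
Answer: 5194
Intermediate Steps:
m = 52 (m = 3 + 49 = 52)
(-2 + 3*3)²*(m + 54) = (-2 + 3*3)²*(52 + 54) = (-2 + 9)²*106 = 7²*106 = 49*106 = 5194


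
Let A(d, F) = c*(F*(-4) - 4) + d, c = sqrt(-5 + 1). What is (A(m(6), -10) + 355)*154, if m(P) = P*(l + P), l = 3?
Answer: 62986 + 11088*I ≈ 62986.0 + 11088.0*I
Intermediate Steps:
c = 2*I (c = sqrt(-4) = 2*I ≈ 2.0*I)
m(P) = P*(3 + P)
A(d, F) = d + 2*I*(-4 - 4*F) (A(d, F) = (2*I)*(F*(-4) - 4) + d = (2*I)*(-4*F - 4) + d = (2*I)*(-4 - 4*F) + d = 2*I*(-4 - 4*F) + d = d + 2*I*(-4 - 4*F))
(A(m(6), -10) + 355)*154 = ((6*(3 + 6) - 8*I - 8*I*(-10)) + 355)*154 = ((6*9 - 8*I + 80*I) + 355)*154 = ((54 - 8*I + 80*I) + 355)*154 = ((54 + 72*I) + 355)*154 = (409 + 72*I)*154 = 62986 + 11088*I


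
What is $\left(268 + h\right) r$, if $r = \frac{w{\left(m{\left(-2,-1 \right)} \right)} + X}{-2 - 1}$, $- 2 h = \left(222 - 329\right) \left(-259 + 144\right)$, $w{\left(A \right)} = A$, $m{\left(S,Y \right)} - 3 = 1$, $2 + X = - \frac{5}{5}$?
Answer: $\frac{3923}{2} \approx 1961.5$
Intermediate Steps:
$X = -3$ ($X = -2 - \frac{5}{5} = -2 - 1 = -3$)
$m{\left(S,Y \right)} = 4$ ($m{\left(S,Y \right)} = 3 + 1 = 4$)
$h = - \frac{12305}{2}$ ($h = - \frac{\left(222 - 329\right) \left(-259 + 144\right)}{2} = - \frac{\left(-107\right) \left(-115\right)}{2} = \left(- \frac{1}{2}\right) 12305 = - \frac{12305}{2} \approx -6152.5$)
$r = - \frac{1}{3}$ ($r = \frac{4 - 3}{-2 - 1} = 1 \frac{1}{-3} = 1 \left(- \frac{1}{3}\right) = - \frac{1}{3} \approx -0.33333$)
$\left(268 + h\right) r = \left(268 - \frac{12305}{2}\right) \left(- \frac{1}{3}\right) = \left(- \frac{11769}{2}\right) \left(- \frac{1}{3}\right) = \frac{3923}{2}$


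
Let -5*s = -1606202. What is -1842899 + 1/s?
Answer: -2960068059593/1606202 ≈ -1.8429e+6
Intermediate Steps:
s = 1606202/5 (s = -⅕*(-1606202) = 1606202/5 ≈ 3.2124e+5)
-1842899 + 1/s = -1842899 + 1/(1606202/5) = -1842899 + 5/1606202 = -2960068059593/1606202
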